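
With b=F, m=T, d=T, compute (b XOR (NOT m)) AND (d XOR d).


Substitute b=F, m=T, d=T:
NOT m = F
b XOR (NOT m) = F XOR F = F
d XOR d = T XOR T = F
(b XOR (NOT m)) AND (d XOR d) = F AND F = F

F


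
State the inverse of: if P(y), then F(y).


The inverse of (P → Q) is (¬P → ¬Q). It is equivalent to the converse, not to the original.
Here P = 'P(y)' and Q = 'F(y)'.

If not (P(y)), then not (F(y)).


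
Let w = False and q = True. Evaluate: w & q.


Conjunction is true only when both operands are true.
Substitute: w=False, q=True.
False & True evaluates to False.

False


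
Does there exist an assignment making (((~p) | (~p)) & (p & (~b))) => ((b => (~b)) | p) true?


Search for a satisfying assignment over {b, p}.
Try b=False, p=False: the formula evaluates to True.
A satisfying assignment exists.

Satisfiable.


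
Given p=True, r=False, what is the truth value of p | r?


Disjunction is false only when both operands are false.
Substitute: p=True, r=False.
True | False evaluates to True.

True


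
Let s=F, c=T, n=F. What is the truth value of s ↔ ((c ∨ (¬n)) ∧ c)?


Substitute s=F, c=T, n=F:
¬n = T
c ∨ (¬n) = T ∨ T = T
(c ∨ (¬n)) ∧ c = T ∧ T = T
s ↔ ((c ∨ (¬n)) ∧ c) = F ↔ T = F

F


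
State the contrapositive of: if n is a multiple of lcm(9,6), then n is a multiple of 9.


The contrapositive of (P → Q) is (¬Q → ¬P); it is logically equivalent to the original.
Here P = 'n is a multiple of lcm(9,6)' and Q = 'n is a multiple of 9'.

If not (n is a multiple of 9), then not (n is a multiple of lcm(9,6)).


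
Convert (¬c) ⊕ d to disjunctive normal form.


Step 1: (¬c) ⊕ d is true exactly when they disagree: ((¬c) ∧ ¬d) ∨ (¬(¬c) ∧ d).
Step 2: Eliminate any double negations (¬¬X = X).

((¬c) ∧ (¬d)) ∨ (c ∧ d)


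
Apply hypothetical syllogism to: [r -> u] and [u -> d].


Hypothetical syllogism: from (P → Q) and (Q → R), infer (P → R).
Chain the two implications through the shared middle term 'u'.

r -> d


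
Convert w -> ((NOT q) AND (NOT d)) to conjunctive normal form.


Step 1: Rewrite w → ((¬q) ∧ (¬d)) as ¬w ∨ ((¬q) ∧ (¬d)).
Step 2: Distribute ∨ over ∧.

((NOT w) OR (NOT q)) AND ((NOT w) OR (NOT d))


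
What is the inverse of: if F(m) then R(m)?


The inverse of (P → Q) is (¬P → ¬Q). It is equivalent to the converse, not to the original.
Here P = 'F(m)' and Q = 'R(m)'.

If not (F(m)), then not (R(m)).


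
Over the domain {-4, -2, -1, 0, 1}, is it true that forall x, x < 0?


Evaluate the predicate on each element: -4:True, -2:True, -1:True, 0:False, 1:False.
Counterexample x = 0 fails the predicate.

False


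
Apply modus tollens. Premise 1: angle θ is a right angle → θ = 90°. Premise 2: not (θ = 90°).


Modus tollens: from (P → Q) and ¬Q, infer ¬P.
Q = 'θ = 90°' is denied; since P → Q, P must also fail.

Not (angle θ is a right angle).


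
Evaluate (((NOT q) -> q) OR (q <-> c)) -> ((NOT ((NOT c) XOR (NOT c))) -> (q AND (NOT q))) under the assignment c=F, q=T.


Substitute c=F, q=T:
… (earlier sub-steps elided)
q <-> c = T <-> F = F
((NOT q) -> q) OR (q <-> c) = T OR F = T
NOT c = T
NOT c = T
(NOT c) XOR (NOT c) = T XOR T = F
NOT ((NOT c) XOR (NOT c)) = T
NOT q = F
q AND (NOT q) = T AND F = F
(NOT ((NOT c) XOR (NOT c))) -> (q AND (NOT q)) = T -> F = F
(((NOT q) -> q) OR (q <-> c)) -> ((NOT ((NOT c) XOR (NOT c))) -> (q AND (NOT q))) = T -> F = F

F


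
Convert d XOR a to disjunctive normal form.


Step 1: d ⊕ a is true exactly when they disagree: (d ∧ ¬a) ∨ (¬d ∧ a).

(d AND (NOT a)) OR ((NOT d) AND a)


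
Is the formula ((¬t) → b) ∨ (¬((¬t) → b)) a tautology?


Build the truth table over {b, t}:
b | t | φ
---------
F | F | T
T | F | T
F | T | T
T | T | T
Every row evaluates to true.

Yes, it is a tautology.


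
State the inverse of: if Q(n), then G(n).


The inverse of (P → Q) is (¬P → ¬Q). It is equivalent to the converse, not to the original.
Here P = 'Q(n)' and Q = 'G(n)'.

If not (Q(n)), then not (G(n)).


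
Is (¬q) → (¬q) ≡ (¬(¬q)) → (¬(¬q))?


Compare truth tables:
q | φ | ψ
---------
F | T | T
T | T | T
The columns φ and ψ agree on every row.

Yes, they are logically equivalent.


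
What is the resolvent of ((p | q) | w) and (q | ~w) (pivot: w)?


The clauses contain complementary literals w and ~w.
Resolution eliminates this pair and disjoins the remaining literals (merging duplicates).

(q | p)


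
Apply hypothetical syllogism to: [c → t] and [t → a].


Hypothetical syllogism: from (P → Q) and (Q → R), infer (P → R).
Chain the two implications through the shared middle term 't'.

c → a


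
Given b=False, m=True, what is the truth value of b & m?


Conjunction is true only when both operands are true.
Substitute: b=False, m=True.
False & True evaluates to False.

False


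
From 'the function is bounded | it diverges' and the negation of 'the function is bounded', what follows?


Disjunctive syllogism: from (P ∨ Q) and ¬P, infer Q.
One disjunct, 'the function is bounded', is ruled out; the other must hold.

it diverges


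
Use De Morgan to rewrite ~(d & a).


De Morgan: the negation of a conjunction is the disjunction of the negations.
Distribute ~ across &, flipping it to |, and negate each literal.

(~d) | (~a)


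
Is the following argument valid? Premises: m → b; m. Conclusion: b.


This matches the form of modus ponens: the conclusion follows in every model of the premises.

Valid.


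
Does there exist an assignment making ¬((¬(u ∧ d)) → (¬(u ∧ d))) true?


Check all 4 assignments over {d, u}:
d | u | φ
---------
F | F | F
T | F | F
F | T | F
T | T | F
No assignment makes the formula true.

Unsatisfiable.


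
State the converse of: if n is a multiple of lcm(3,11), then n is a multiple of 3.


The converse of (P → Q) is (Q → P). It is not in general equivalent to the original.
Here P = 'n is a multiple of lcm(3,11)' and Q = 'n is a multiple of 3'.

If n is a multiple of 3, then n is a multiple of lcm(3,11).


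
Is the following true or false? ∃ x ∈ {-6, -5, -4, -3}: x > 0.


Evaluate the predicate on each element: -6:F, -5:F, -4:F, -3:F.
No element satisfies the predicate.

F


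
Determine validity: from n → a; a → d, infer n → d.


This matches the form of hypothetical syllogism: the conclusion follows in every model of the premises.

Valid.


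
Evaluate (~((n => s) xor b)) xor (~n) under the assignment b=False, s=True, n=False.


Substitute b=False, s=True, n=False:
n => s = False => True = True
(n => s) xor b = True xor False = True
~((n => s) xor b) = False
~n = True
(~((n => s) xor b)) xor (~n) = False xor True = True

True


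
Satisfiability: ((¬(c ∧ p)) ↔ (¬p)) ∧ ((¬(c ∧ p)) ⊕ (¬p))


Check all 4 assignments over {c, p}:
c | p | φ
---------
F | F | F
T | F | F
F | T | F
T | T | F
No assignment makes the formula true.

Unsatisfiable.


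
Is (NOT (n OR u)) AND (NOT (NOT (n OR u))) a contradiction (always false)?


Truth table over {n, u}:
n | u | φ
---------
F | F | F
T | F | F
F | T | F
T | T | F
Every row is false.

Yes, it is a contradiction.


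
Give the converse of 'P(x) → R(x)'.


The converse of (P → Q) is (Q → P). It is not in general equivalent to the original.
Here P = 'P(x)' and Q = 'R(x)'.

If R(x), then P(x).


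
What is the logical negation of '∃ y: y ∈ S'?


¬(∀ x: φ) = ∃ x: ¬φ, and ¬(∃ x: φ) = ∀ x: ¬φ.
Apply to the existential statement.

∀ y: ¬(y ∈ S)


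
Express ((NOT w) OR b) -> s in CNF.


Step 1: Rewrite as ¬((¬w) ∨ b) ∨ s = (¬(¬w) ∧ ¬b) ∨ s.
Step 2: Distribute ∨ over ∧.
Step 3: Eliminate any double negations (¬¬X = X).

(w OR s) AND ((NOT b) OR s)


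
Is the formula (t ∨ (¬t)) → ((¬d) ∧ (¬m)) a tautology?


Build the truth table over {d, m, t}:
d | m | t | φ
-------------
F | F | F | T
T | F | F | F
F | T | F | F
T | T | F | F
F | F | T | T
T | F | T | F
F | T | T | F
T | T | T | F
Counterexample at row 2: with d=T, m=F, t=F, the formula is F.

No, it is not a tautology.


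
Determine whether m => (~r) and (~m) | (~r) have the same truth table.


Compare truth tables:
m | r | φ | ψ
-------------
False | False | True | True
True | False | True | True
False | True | True | True
True | True | False | False
The columns φ and ψ agree on every row.

Yes, they are logically equivalent.


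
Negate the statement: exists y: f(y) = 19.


¬(forall x: φ) = exists x: ¬φ, and ¬(exists x: φ) = forall x: ¬φ.
Apply to the existential statement.

forall y: ~(f(y) = 19)


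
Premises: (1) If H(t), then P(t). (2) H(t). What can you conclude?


Modus ponens: from (P → Q) and P, infer Q.
P = 'H(t)' is asserted, and P → Q holds, so Q follows.

P(t).


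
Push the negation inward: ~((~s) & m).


De Morgan: the negation of a conjunction is the disjunction of the negations.
Distribute ~ across &, flipping it to |, and negate each literal.

s | (~m)


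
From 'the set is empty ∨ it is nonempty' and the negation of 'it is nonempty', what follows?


Disjunctive syllogism: from (P ∨ Q) and ¬P, infer Q.
One disjunct, 'it is nonempty', is ruled out; the other must hold.

the set is empty


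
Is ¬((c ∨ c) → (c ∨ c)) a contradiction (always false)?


Truth table over {c}:
c | φ
-----
F | F
T | F
Every row is false.

Yes, it is a contradiction.


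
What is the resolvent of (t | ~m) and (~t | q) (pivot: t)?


The clauses contain complementary literals t and ~t.
Resolution eliminates this pair and disjoins the remaining literals (merging duplicates).

(~m | q)


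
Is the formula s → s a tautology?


Build the truth table over {s}:
s | φ
-----
F | T
T | T
Every row evaluates to true.

Yes, it is a tautology.


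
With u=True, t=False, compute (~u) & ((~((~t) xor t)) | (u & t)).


Substitute u=True, t=False:
~u = False
~t = True
(~t) xor t = True xor False = True
~((~t) xor t) = False
u & t = True & False = False
(~((~t) xor t)) | (u & t) = False | False = False
(~u) & ((~((~t) xor t)) | (u & t)) = False & False = False

False


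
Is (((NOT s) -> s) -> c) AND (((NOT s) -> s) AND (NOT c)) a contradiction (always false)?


Truth table over {c, s}:
c | s | φ
---------
F | F | F
T | F | F
F | T | F
T | T | F
Every row is false.

Yes, it is a contradiction.


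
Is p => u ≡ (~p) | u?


Compare truth tables:
p | u | φ | ψ
-------------
False | False | True | True
True | False | False | False
False | True | True | True
True | True | True | True
The columns φ and ψ agree on every row.

Yes, they are logically equivalent.


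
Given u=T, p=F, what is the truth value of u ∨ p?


Disjunction is false only when both operands are false.
Substitute: u=T, p=F.
T ∨ F evaluates to T.

T


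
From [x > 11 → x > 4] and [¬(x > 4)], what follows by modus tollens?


Modus tollens: from (P → Q) and ¬Q, infer ¬P.
Q = 'x > 4' is denied; since P → Q, P must also fail.

Not (x > 11).


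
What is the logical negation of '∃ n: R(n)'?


¬(∀ x: φ) = ∃ x: ¬φ, and ¬(∃ x: φ) = ∀ x: ¬φ.
Apply to the existential statement.

∀ n: ¬(R(n))


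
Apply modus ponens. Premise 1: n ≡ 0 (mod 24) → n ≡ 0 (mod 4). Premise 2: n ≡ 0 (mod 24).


Modus ponens: from (P → Q) and P, infer Q.
P = 'n ≡ 0 (mod 24)' is asserted, and P → Q holds, so Q follows.

n ≡ 0 (mod 4).


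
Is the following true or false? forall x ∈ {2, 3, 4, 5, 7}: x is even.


Evaluate the predicate on each element: 2:True, 3:False, 4:True, 5:False, 7:False.
Counterexample x = 3 fails the predicate.

False


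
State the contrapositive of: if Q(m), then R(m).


The contrapositive of (P → Q) is (¬Q → ¬P); it is logically equivalent to the original.
Here P = 'Q(m)' and Q = 'R(m)'.

If not (R(m)), then not (Q(m)).


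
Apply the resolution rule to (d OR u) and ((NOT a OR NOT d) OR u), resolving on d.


The clauses contain complementary literals d and NOTd.
Resolution eliminates this pair and disjoins the remaining literals (merging duplicates).

(u OR NOT a)


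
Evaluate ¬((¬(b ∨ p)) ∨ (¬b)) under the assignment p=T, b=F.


Substitute p=T, b=F:
b ∨ p = F ∨ T = T
¬(b ∨ p) = F
¬b = T
(¬(b ∨ p)) ∨ (¬b) = F ∨ T = T
¬((¬(b ∨ p)) ∨ (¬b)) = F

F


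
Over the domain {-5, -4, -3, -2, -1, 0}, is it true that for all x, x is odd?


Evaluate the predicate on each element: -5:T, -4:F, -3:T, -2:F, -1:T, 0:F.
Counterexample x = -4 fails the predicate.

F


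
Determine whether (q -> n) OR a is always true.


Build the truth table over {a, n, q}:
a | n | q | φ
-------------
F | F | F | T
T | F | F | T
F | T | F | T
T | T | F | T
F | F | T | F
T | F | T | T
F | T | T | T
T | T | T | T
Counterexample at row 5: with a=F, n=F, q=T, the formula is F.

No, it is not a tautology.


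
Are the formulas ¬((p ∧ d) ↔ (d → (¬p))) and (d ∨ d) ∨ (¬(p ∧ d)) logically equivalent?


Compare truth tables:
d | p | φ | ψ
-------------
F | F | T | T
T | F | T | T
F | T | T | T
T | T | T | T
The columns φ and ψ agree on every row.

Yes, they are logically equivalent.


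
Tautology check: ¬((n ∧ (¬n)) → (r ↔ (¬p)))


Build the truth table over {n, p, r}:
n | p | r | φ
-------------
F | F | F | F
T | F | F | F
F | T | F | F
T | T | F | F
F | F | T | F
T | F | T | F
F | T | T | F
T | T | T | F
Counterexample at row 1: with n=F, p=F, r=F, the formula is F.

No, it is not a tautology.


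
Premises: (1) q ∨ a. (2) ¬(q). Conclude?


Disjunctive syllogism: from (P ∨ Q) and ¬P, infer Q.
One disjunct, 'q', is ruled out; the other must hold.

a


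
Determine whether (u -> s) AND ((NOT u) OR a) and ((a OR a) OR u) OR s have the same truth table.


Compare truth tables:
a | s | u | φ | ψ
-----------------
F | F | F | T | F
T | F | F | T | T
F | T | F | T | T
T | T | F | T | T
F | F | T | F | T
T | F | T | F | T
F | T | T | F | T
T | T | T | T | T
They differ at row 1 (a=F, s=F, u=F): φ=T but ψ=F.

No, they are not logically equivalent.


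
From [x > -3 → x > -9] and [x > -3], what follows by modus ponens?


Modus ponens: from (P → Q) and P, infer Q.
P = 'x > -3' is asserted, and P → Q holds, so Q follows.

x > -9.


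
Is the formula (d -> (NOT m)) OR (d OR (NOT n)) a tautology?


Build the truth table over {d, m, n}:
d | m | n | φ
-------------
F | F | F | T
T | F | F | T
F | T | F | T
T | T | F | T
F | F | T | T
T | F | T | T
F | T | T | T
T | T | T | T
Every row evaluates to true.

Yes, it is a tautology.


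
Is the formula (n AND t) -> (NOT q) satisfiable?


Search for a satisfying assignment over {n, q, t}.
Try n=F, q=F, t=F: the formula evaluates to T.
A satisfying assignment exists.

Satisfiable.


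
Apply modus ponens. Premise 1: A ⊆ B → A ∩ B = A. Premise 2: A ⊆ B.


Modus ponens: from (P → Q) and P, infer Q.
P = 'A ⊆ B' is asserted, and P → Q holds, so Q follows.

A ∩ B = A.


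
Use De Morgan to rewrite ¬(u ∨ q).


De Morgan: the negation of a disjunction is the conjunction of the negations.
Distribute ¬ across ∨, flipping it to ∧, and negate each literal.

(¬u) ∧ (¬q)


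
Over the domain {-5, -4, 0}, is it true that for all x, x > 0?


Evaluate the predicate on each element: -5:F, -4:F, 0:F.
Counterexample x = -5 fails the predicate.

F


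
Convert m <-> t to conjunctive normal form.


Step 1: Rewrite m ↔ t as (m → t) ∧ (t → m).
Step 2: Rewrite each implication as a disjunction.

((NOT m) OR t) AND ((NOT t) OR m)


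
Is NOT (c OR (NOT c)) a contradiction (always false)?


Truth table over {c}:
c | φ
-----
F | F
T | F
Every row is false.

Yes, it is a contradiction.


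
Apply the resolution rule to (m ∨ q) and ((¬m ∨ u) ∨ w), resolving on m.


The clauses contain complementary literals m and ¬m.
Resolution eliminates this pair and disjoins the remaining literals (merging duplicates).

((q ∨ u) ∨ w)


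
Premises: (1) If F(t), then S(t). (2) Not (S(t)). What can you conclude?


Modus tollens: from (P → Q) and ¬Q, infer ¬P.
Q = 'S(t)' is denied; since P → Q, P must also fail.

Not (F(t)).


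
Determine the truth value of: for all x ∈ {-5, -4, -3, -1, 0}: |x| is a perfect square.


Evaluate the predicate on each element: -5:F, -4:T, -3:F, -1:T, 0:T.
Counterexample x = -5 fails the predicate.

F


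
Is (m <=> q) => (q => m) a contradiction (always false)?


Truth table over {m, q}:
m | q | φ
---------
False | False | True
True | False | True
False | True | True
True | True | True
Satisfying assignment at row 1: m=False, q=False gives True.

No, it is not a contradiction.


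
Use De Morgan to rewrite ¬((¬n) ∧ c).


De Morgan: the negation of a conjunction is the disjunction of the negations.
Distribute ¬ across ∧, flipping it to ∨, and negate each literal.

n ∨ (¬c)


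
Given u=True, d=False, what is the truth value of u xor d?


Exclusive or is true when exactly one operand is true.
Substitute: u=True, d=False.
True xor False evaluates to True.

True


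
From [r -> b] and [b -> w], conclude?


Hypothetical syllogism: from (P → Q) and (Q → R), infer (P → R).
Chain the two implications through the shared middle term 'b'.

r -> w


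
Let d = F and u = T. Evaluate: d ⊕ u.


Exclusive or is true when exactly one operand is true.
Substitute: d=F, u=T.
F ⊕ T evaluates to T.

T


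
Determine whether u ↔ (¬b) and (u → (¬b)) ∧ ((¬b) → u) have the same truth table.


Compare truth tables:
b | u | φ | ψ
-------------
F | F | F | F
T | F | T | T
F | T | T | T
T | T | F | F
The columns φ and ψ agree on every row.

Yes, they are logically equivalent.


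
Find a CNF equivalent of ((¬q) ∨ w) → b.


Step 1: Rewrite as ¬((¬q) ∨ w) ∨ b = (¬(¬q) ∧ ¬w) ∨ b.
Step 2: Distribute ∨ over ∧.
Step 3: Eliminate any double negations (¬¬X = X).

(q ∨ b) ∧ ((¬w) ∨ b)


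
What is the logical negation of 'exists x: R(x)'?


¬(forall x: φ) = exists x: ¬φ, and ¬(exists x: φ) = forall x: ¬φ.
Apply to the existential statement.

forall x: ~(R(x))


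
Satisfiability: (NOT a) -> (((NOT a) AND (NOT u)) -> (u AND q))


Search for a satisfying assignment over {a, q, u}.
Try a=T, q=F, u=F: the formula evaluates to T.
A satisfying assignment exists.

Satisfiable.


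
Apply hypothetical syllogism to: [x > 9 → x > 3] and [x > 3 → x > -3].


Hypothetical syllogism: from (P → Q) and (Q → R), infer (P → R).
Chain the two implications through the shared middle term 'x > 3'.

x > 9 → x > -3


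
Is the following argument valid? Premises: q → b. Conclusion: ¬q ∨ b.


This matches the form of material implication: the conclusion follows in every model of the premises.

Valid.


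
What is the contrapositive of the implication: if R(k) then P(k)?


The contrapositive of (P → Q) is (¬Q → ¬P); it is logically equivalent to the original.
Here P = 'R(k)' and Q = 'P(k)'.

If not (P(k)), then not (R(k)).


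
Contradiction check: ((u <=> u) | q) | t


Truth table over {q, t, u}:
q | t | u | φ
-------------
False | False | False | True
True | False | False | True
False | True | False | True
True | True | False | True
False | False | True | True
True | False | True | True
False | True | True | True
True | True | True | True
Satisfying assignment at row 1: q=False, t=False, u=False gives True.

No, it is not a contradiction.


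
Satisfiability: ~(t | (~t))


Check all 2 assignments over {t}:
t | φ
-----
False | False
True | False
No assignment makes the formula true.

Unsatisfiable.


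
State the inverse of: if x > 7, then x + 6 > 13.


The inverse of (P → Q) is (¬P → ¬Q). It is equivalent to the converse, not to the original.
Here P = 'x > 7' and Q = 'x + 6 > 13'.

If not (x > 7), then not (x + 6 > 13).


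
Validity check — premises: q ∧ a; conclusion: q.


This matches the form of conjunction elimination: the conclusion follows in every model of the premises.

Valid.


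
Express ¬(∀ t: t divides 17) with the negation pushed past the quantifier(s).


¬(∀ x: φ) = ∃ x: ¬φ, and ¬(∃ x: φ) = ∀ x: ¬φ.
Apply to the universal statement.

∃ t: ¬(t divides 17)


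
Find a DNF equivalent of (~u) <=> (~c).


Step 1: (¬u) ↔ (¬c) is true exactly when both agree: ((¬u) ∧ (¬c)) ∨ (¬(¬u) ∧ ¬(¬c)).
Step 2: Eliminate any double negations (¬¬X = X).

((~u) & (~c)) | (u & c)


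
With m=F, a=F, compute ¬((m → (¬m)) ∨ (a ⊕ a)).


Substitute m=F, a=F:
¬m = T
m → (¬m) = F → T = T
a ⊕ a = F ⊕ F = F
(m → (¬m)) ∨ (a ⊕ a) = T ∨ F = T
¬((m → (¬m)) ∨ (a ⊕ a)) = F

F


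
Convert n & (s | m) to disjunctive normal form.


Step 1: Distribute ∧ over ∨: n ∧ (s ∨ m) = (n ∧ s) ∨ (n ∧ m).

(n & s) | (n & m)


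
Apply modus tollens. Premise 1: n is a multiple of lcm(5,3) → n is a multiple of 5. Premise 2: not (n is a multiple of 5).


Modus tollens: from (P → Q) and ¬Q, infer ¬P.
Q = 'n is a multiple of 5' is denied; since P → Q, P must also fail.

Not (n is a multiple of lcm(5,3)).


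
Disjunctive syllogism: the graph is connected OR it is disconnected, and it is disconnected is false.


Disjunctive syllogism: from (P ∨ Q) and ¬P, infer Q.
One disjunct, 'it is disconnected', is ruled out; the other must hold.

the graph is connected


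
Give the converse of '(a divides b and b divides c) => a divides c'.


The converse of (P → Q) is (Q → P). It is not in general equivalent to the original.
Here P = '(a divides b and b divides c)' and Q = 'a divides c'.

If a divides c, then (a divides b and b divides c).


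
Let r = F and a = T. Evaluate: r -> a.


Implication is false only when antecedent is true and consequent is false.
Substitute: r=F, a=T.
F -> T evaluates to T.

T


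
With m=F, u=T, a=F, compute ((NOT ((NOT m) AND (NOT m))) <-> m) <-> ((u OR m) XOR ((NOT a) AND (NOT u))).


Substitute m=F, u=T, a=F:
… (earlier sub-steps elided)
NOT m = T
(NOT m) AND (NOT m) = T AND T = T
NOT ((NOT m) AND (NOT m)) = F
(NOT ((NOT m) AND (NOT m))) <-> m = F <-> F = T
u OR m = T OR F = T
NOT a = T
NOT u = F
(NOT a) AND (NOT u) = T AND F = F
(u OR m) XOR ((NOT a) AND (NOT u)) = T XOR F = T
((NOT ((NOT m) AND (NOT m))) <-> m) <-> ((u OR m) XOR ((NOT a) AND (NOT u))) = T <-> T = T

T


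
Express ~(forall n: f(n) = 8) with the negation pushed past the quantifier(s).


¬(forall x: φ) = exists x: ¬φ, and ¬(exists x: φ) = forall x: ¬φ.
Apply to the universal statement.

exists n: ~(f(n) = 8)


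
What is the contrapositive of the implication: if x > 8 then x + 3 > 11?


The contrapositive of (P → Q) is (¬Q → ¬P); it is logically equivalent to the original.
Here P = 'x > 8' and Q = 'x + 3 > 11'.

If not (x + 3 > 11), then not (x > 8).


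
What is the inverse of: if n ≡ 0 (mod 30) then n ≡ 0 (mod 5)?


The inverse of (P → Q) is (¬P → ¬Q). It is equivalent to the converse, not to the original.
Here P = 'n ≡ 0 (mod 30)' and Q = 'n ≡ 0 (mod 5)'.

If not (n ≡ 0 (mod 30)), then not (n ≡ 0 (mod 5)).


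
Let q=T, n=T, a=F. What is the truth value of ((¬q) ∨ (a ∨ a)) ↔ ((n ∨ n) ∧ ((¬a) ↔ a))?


Substitute q=T, n=T, a=F:
¬q = F
a ∨ a = F ∨ F = F
(¬q) ∨ (a ∨ a) = F ∨ F = F
n ∨ n = T ∨ T = T
¬a = T
(¬a) ↔ a = T ↔ F = F
(n ∨ n) ∧ ((¬a) ↔ a) = T ∧ F = F
((¬q) ∨ (a ∨ a)) ↔ ((n ∨ n) ∧ ((¬a) ↔ a)) = F ↔ F = T

T


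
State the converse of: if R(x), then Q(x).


The converse of (P → Q) is (Q → P). It is not in general equivalent to the original.
Here P = 'R(x)' and Q = 'Q(x)'.

If Q(x), then R(x).


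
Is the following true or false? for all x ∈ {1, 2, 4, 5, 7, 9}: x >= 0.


Evaluate the predicate on each element: 1:T, 2:T, 4:T, 5:T, 7:T, 9:T.
Every element satisfies the predicate.

T


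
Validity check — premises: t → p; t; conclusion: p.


This matches the form of modus ponens: the conclusion follows in every model of the premises.

Valid.


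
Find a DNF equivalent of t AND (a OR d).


Step 1: Distribute ∧ over ∨: t ∧ (a ∨ d) = (t ∧ a) ∨ (t ∧ d).

(t AND a) OR (t AND d)


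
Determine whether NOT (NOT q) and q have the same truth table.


Compare truth tables:
q | φ | ψ
---------
F | F | F
T | T | T
The columns φ and ψ agree on every row.

Yes, they are logically equivalent.


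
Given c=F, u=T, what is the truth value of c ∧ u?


Conjunction is true only when both operands are true.
Substitute: c=F, u=T.
F ∧ T evaluates to F.

F


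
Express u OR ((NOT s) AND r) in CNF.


Step 1: Distribute ∨ over ∧: u ∨ ((¬s) ∧ r) = (u ∨ (¬s)) ∧ (u ∨ r).

(u OR (NOT s)) AND (u OR r)


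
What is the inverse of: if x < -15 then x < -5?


The inverse of (P → Q) is (¬P → ¬Q). It is equivalent to the converse, not to the original.
Here P = 'x < -15' and Q = 'x < -5'.

If not (x < -15), then not (x < -5).


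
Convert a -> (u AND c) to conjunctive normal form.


Step 1: Rewrite a → (u ∧ c) as ¬a ∨ (u ∧ c).
Step 2: Distribute ∨ over ∧.

((NOT a) OR u) AND ((NOT a) OR c)


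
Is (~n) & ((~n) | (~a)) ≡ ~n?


Compare truth tables:
a | n | φ | ψ
-------------
False | False | True | True
True | False | True | True
False | True | False | False
True | True | False | False
The columns φ and ψ agree on every row.

Yes, they are logically equivalent.


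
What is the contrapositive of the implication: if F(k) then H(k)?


The contrapositive of (P → Q) is (¬Q → ¬P); it is logically equivalent to the original.
Here P = 'F(k)' and Q = 'H(k)'.

If not (H(k)), then not (F(k)).


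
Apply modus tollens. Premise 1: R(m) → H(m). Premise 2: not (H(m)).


Modus tollens: from (P → Q) and ¬Q, infer ¬P.
Q = 'H(m)' is denied; since P → Q, P must also fail.

Not (R(m)).


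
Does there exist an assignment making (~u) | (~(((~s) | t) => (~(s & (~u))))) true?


Search for a satisfying assignment over {s, t, u}.
Try s=False, t=False, u=False: the formula evaluates to True.
A satisfying assignment exists.

Satisfiable.


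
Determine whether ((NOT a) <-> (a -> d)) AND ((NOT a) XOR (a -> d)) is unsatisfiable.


Truth table over {a, d}:
a | d | φ
---------
F | F | F
T | F | F
F | T | F
T | T | F
Every row is false.

Yes, it is a contradiction.


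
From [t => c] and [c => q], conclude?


Hypothetical syllogism: from (P → Q) and (Q → R), infer (P → R).
Chain the two implications through the shared middle term 'c'.

t => q


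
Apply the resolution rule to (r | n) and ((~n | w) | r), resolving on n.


The clauses contain complementary literals n and ~n.
Resolution eliminates this pair and disjoins the remaining literals (merging duplicates).

(r | w)


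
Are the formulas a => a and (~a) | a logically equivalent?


Compare truth tables:
a | φ | ψ
---------
False | True | True
True | True | True
The columns φ and ψ agree on every row.

Yes, they are logically equivalent.


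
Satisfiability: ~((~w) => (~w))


Check all 2 assignments over {w}:
w | φ
-----
False | False
True | False
No assignment makes the formula true.

Unsatisfiable.


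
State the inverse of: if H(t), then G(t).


The inverse of (P → Q) is (¬P → ¬Q). It is equivalent to the converse, not to the original.
Here P = 'H(t)' and Q = 'G(t)'.

If not (H(t)), then not (G(t)).


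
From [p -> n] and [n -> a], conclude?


Hypothetical syllogism: from (P → Q) and (Q → R), infer (P → R).
Chain the two implications through the shared middle term 'n'.

p -> a


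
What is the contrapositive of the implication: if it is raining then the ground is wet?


The contrapositive of (P → Q) is (¬Q → ¬P); it is logically equivalent to the original.
Here P = 'it is raining' and Q = 'the ground is wet'.

If not (the ground is wet), then not (it is raining).


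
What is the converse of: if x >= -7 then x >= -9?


The converse of (P → Q) is (Q → P). It is not in general equivalent to the original.
Here P = 'x >= -7' and Q = 'x >= -9'.

If x >= -9, then x >= -7.


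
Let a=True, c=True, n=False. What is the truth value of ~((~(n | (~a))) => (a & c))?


Substitute a=True, c=True, n=False:
~a = False
n | (~a) = False | False = False
~(n | (~a)) = True
a & c = True & True = True
(~(n | (~a))) => (a & c) = True => True = True
~((~(n | (~a))) => (a & c)) = False

False


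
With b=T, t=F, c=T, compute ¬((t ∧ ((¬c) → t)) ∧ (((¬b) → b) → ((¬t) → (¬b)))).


Substitute b=T, t=F, c=T:
… (earlier sub-steps elided)
(¬c) → t = F → F = T
t ∧ ((¬c) → t) = F ∧ T = F
¬b = F
(¬b) → b = F → T = T
¬t = T
¬b = F
(¬t) → (¬b) = T → F = F
((¬b) → b) → ((¬t) → (¬b)) = T → F = F
(t ∧ ((¬c) → t)) ∧ (((¬b) → b) → ((¬t) → (¬b))) = F ∧ F = F
¬((t ∧ ((¬c) → t)) ∧ (((¬b) → b) → ((¬t) → (¬b)))) = T

T


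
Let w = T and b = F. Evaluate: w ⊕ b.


Exclusive or is true when exactly one operand is true.
Substitute: w=T, b=F.
T ⊕ F evaluates to T.

T


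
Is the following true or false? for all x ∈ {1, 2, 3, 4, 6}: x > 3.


Evaluate the predicate on each element: 1:F, 2:F, 3:F, 4:T, 6:T.
Counterexample x = 1 fails the predicate.

F


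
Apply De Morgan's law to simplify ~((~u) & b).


De Morgan: the negation of a conjunction is the disjunction of the negations.
Distribute ~ across &, flipping it to |, and negate each literal.

u | (~b)


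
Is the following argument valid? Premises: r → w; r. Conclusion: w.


This matches the form of modus ponens: the conclusion follows in every model of the premises.

Valid.


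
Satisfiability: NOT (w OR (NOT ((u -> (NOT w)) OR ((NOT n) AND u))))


Search for a satisfying assignment over {n, u, w}.
Try n=F, u=F, w=F: the formula evaluates to T.
A satisfying assignment exists.

Satisfiable.


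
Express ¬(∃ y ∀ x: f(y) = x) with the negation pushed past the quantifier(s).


Negation flips each quantifier (∀↔∃) and negates the inner predicate.
¬(∃ y ∀ x: φ) = ∀ y ∃ x: ¬φ.

∀ y ∃ x: ¬(f(y) = x)


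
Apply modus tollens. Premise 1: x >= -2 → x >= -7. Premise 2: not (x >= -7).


Modus tollens: from (P → Q) and ¬Q, infer ¬P.
Q = 'x >= -7' is denied; since P → Q, P must also fail.

Not (x >= -2).


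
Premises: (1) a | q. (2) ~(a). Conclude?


Disjunctive syllogism: from (P ∨ Q) and ¬P, infer Q.
One disjunct, 'a', is ruled out; the other must hold.

q


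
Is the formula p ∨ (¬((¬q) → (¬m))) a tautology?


Build the truth table over {m, p, q}:
m | p | q | φ
-------------
F | F | F | F
T | F | F | T
F | T | F | T
T | T | F | T
F | F | T | F
T | F | T | F
F | T | T | T
T | T | T | T
Counterexample at row 1: with m=F, p=F, q=F, the formula is F.

No, it is not a tautology.


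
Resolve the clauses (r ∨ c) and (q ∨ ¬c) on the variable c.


The clauses contain complementary literals c and ¬c.
Resolution eliminates this pair and disjoins the remaining literals (merging duplicates).

(r ∨ q)


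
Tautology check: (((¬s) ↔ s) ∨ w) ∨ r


Build the truth table over {r, s, w}:
r | s | w | φ
-------------
F | F | F | F
T | F | F | T
F | T | F | F
T | T | F | T
F | F | T | T
T | F | T | T
F | T | T | T
T | T | T | T
Counterexample at row 1: with r=F, s=F, w=F, the formula is F.

No, it is not a tautology.


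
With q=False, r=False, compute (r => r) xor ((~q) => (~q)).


Substitute q=False, r=False:
r => r = False => False = True
~q = True
~q = True
(~q) => (~q) = True => True = True
(r => r) xor ((~q) => (~q)) = True xor True = False

False


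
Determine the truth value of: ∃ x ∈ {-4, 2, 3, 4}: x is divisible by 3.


Evaluate the predicate on each element: -4:F, 2:F, 3:T, 4:F.
Witness x = 3 satisfies the predicate.

T


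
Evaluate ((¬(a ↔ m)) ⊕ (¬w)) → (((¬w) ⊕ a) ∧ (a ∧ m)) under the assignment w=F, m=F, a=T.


Substitute w=F, m=F, a=T:
a ↔ m = T ↔ F = F
¬(a ↔ m) = T
¬w = T
(¬(a ↔ m)) ⊕ (¬w) = T ⊕ T = F
¬w = T
(¬w) ⊕ a = T ⊕ T = F
a ∧ m = T ∧ F = F
((¬w) ⊕ a) ∧ (a ∧ m) = F ∧ F = F
((¬(a ↔ m)) ⊕ (¬w)) → (((¬w) ⊕ a) ∧ (a ∧ m)) = F → F = T

T


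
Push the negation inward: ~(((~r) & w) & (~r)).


De Morgan: the negation of a conjunction is the disjunction of the negations.
Distribute ~ across &, flipping it to |, and negate each literal.

(r | (~w)) | r


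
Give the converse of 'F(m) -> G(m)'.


The converse of (P → Q) is (Q → P). It is not in general equivalent to the original.
Here P = 'F(m)' and Q = 'G(m)'.

If G(m), then F(m).


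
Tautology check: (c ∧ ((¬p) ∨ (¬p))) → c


Build the truth table over {c, p}:
c | p | φ
---------
F | F | T
T | F | T
F | T | T
T | T | T
Every row evaluates to true.

Yes, it is a tautology.


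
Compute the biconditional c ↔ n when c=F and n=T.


Biconditional is true when both operands have the same truth value.
Substitute: c=F, n=T.
F ↔ T evaluates to F.

F


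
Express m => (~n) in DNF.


Step 1: Rewrite m → (¬n) as ¬m ∨ (¬n).

(~m) | (~n)


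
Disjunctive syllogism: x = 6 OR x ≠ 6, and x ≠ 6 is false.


Disjunctive syllogism: from (P ∨ Q) and ¬P, infer Q.
One disjunct, 'x ≠ 6', is ruled out; the other must hold.

x = 6


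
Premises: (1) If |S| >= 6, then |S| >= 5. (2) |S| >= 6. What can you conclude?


Modus ponens: from (P → Q) and P, infer Q.
P = '|S| >= 6' is asserted, and P → Q holds, so Q follows.

|S| >= 5.


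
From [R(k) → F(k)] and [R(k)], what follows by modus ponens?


Modus ponens: from (P → Q) and P, infer Q.
P = 'R(k)' is asserted, and P → Q holds, so Q follows.

F(k).


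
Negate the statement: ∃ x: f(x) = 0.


¬(∀ x: φ) = ∃ x: ¬φ, and ¬(∃ x: φ) = ∀ x: ¬φ.
Apply to the existential statement.

∀ x: ¬(f(x) = 0)


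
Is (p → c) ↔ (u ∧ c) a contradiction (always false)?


Truth table over {c, p, u}:
c | p | u | φ
-------------
F | F | F | F
T | F | F | F
F | T | F | T
T | T | F | F
F | F | T | F
T | F | T | T
F | T | T | T
T | T | T | T
Satisfying assignment at row 3: c=F, p=T, u=F gives T.

No, it is not a contradiction.


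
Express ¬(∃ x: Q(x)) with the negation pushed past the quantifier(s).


¬(∀ x: φ) = ∃ x: ¬φ, and ¬(∃ x: φ) = ∀ x: ¬φ.
Apply to the existential statement.

∀ x: ¬(Q(x))


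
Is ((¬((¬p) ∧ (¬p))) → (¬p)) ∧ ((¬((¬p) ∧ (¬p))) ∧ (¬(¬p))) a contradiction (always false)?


Truth table over {p}:
p | φ
-----
F | F
T | F
Every row is false.

Yes, it is a contradiction.


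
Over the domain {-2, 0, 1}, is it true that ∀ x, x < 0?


Evaluate the predicate on each element: -2:T, 0:F, 1:F.
Counterexample x = 0 fails the predicate.

F


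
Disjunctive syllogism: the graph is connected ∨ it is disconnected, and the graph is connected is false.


Disjunctive syllogism: from (P ∨ Q) and ¬P, infer Q.
One disjunct, 'the graph is connected', is ruled out; the other must hold.

it is disconnected


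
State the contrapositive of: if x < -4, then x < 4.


The contrapositive of (P → Q) is (¬Q → ¬P); it is logically equivalent to the original.
Here P = 'x < -4' and Q = 'x < 4'.

If not (x < 4), then not (x < -4).


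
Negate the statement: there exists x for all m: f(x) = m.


Negation flips each quantifier (∀↔∃) and negates the inner predicate.
¬(there exists x for all m: φ) = for all x there exists m: ¬φ.

for all x there exists m: NOT(f(x) = m)


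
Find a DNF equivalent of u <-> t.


Step 1: u ↔ t is true exactly when both agree: (u ∧ t) ∨ (¬u ∧ ¬t).

(u AND t) OR ((NOT u) AND (NOT t))


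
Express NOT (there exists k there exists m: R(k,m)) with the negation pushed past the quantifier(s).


Negation flips each quantifier (∀↔∃) and negates the inner predicate.
¬(there exists k there exists m: φ) = for all k for all m: ¬φ.

for all k for all m: NOT(R(k,m))


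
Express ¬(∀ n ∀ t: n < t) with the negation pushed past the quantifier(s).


Negation flips each quantifier (∀↔∃) and negates the inner predicate.
¬(∀ n ∀ t: φ) = ∃ n ∃ t: ¬φ.

∃ n ∃ t: ¬(n < t)


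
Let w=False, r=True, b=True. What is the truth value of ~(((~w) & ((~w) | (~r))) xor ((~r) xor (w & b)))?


Substitute w=False, r=True, b=True:
~w = True
~w = True
~r = False
(~w) | (~r) = True | False = True
(~w) & ((~w) | (~r)) = True & True = True
~r = False
w & b = False & True = False
(~r) xor (w & b) = False xor False = False
((~w) & ((~w) | (~r))) xor ((~r) xor (w & b)) = True xor False = True
~(((~w) & ((~w) | (~r))) xor ((~r) xor (w & b))) = False

False


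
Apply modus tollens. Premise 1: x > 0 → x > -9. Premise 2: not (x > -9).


Modus tollens: from (P → Q) and ¬Q, infer ¬P.
Q = 'x > -9' is denied; since P → Q, P must also fail.

Not (x > 0).


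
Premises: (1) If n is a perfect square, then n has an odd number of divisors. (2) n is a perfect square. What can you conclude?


Modus ponens: from (P → Q) and P, infer Q.
P = 'n is a perfect square' is asserted, and P → Q holds, so Q follows.

n has an odd number of divisors.


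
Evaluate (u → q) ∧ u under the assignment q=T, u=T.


Substitute q=T, u=T:
u → q = T → T = T
(u → q) ∧ u = T ∧ T = T

T


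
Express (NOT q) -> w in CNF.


Step 1: Rewrite (¬q) → w as ¬(¬q) ∨ w.
Step 2: Eliminate any double negations (¬¬X = X).

q OR w


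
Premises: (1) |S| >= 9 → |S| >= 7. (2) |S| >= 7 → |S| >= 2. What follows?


Hypothetical syllogism: from (P → Q) and (Q → R), infer (P → R).
Chain the two implications through the shared middle term '|S| >= 7'.

|S| >= 9 → |S| >= 2


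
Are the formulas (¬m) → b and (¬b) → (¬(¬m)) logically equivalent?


Compare truth tables:
b | m | φ | ψ
-------------
F | F | F | F
T | F | T | T
F | T | T | T
T | T | T | T
The columns φ and ψ agree on every row.

Yes, they are logically equivalent.


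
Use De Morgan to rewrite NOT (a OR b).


De Morgan: the negation of a disjunction is the conjunction of the negations.
Distribute NOT across OR, flipping it to AND, and negate each literal.

(NOT a) AND (NOT b)


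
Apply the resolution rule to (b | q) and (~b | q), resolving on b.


The clauses contain complementary literals b and ~b.
Resolution eliminates this pair and disjoins the remaining literals (merging duplicates).

q


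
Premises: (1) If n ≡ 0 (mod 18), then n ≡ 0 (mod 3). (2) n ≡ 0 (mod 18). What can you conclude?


Modus ponens: from (P → Q) and P, infer Q.
P = 'n ≡ 0 (mod 18)' is asserted, and P → Q holds, so Q follows.

n ≡ 0 (mod 3).


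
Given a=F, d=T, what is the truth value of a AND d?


Conjunction is true only when both operands are true.
Substitute: a=F, d=T.
F AND T evaluates to F.

F


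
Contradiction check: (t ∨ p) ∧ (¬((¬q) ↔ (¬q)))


Truth table over {p, q, t}:
p | q | t | φ
-------------
F | F | F | F
T | F | F | F
F | T | F | F
T | T | F | F
F | F | T | F
T | F | T | F
F | T | T | F
T | T | T | F
Every row is false.

Yes, it is a contradiction.


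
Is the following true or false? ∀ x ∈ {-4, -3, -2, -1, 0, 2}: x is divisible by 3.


Evaluate the predicate on each element: -4:F, -3:T, -2:F, -1:F, 0:T, 2:F.
Counterexample x = -4 fails the predicate.

F
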